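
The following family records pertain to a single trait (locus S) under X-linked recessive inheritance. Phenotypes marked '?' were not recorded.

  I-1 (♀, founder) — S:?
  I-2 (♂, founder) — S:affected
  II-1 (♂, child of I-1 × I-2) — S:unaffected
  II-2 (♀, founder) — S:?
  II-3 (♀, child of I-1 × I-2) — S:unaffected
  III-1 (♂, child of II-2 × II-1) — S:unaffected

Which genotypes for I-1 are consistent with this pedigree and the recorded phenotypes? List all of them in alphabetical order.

I-1 ∈ {X^SX^S, X^SX^s}

S/I-1 ? ·: X^SX^S|X^SX^s
S/I-2 aff ·: X^sY
S/II-1 un I-1×I-2: X^SY
S/II-2 ? ·: X^SX^S|X^SX^s
S/II-3 un I-1×I-2: X^SX^s
S/III-1 un II-2×II-1: X^SY
⇒ S over [I-1,I-2,II-1,II-2,II-3,III-1]: 4 consistent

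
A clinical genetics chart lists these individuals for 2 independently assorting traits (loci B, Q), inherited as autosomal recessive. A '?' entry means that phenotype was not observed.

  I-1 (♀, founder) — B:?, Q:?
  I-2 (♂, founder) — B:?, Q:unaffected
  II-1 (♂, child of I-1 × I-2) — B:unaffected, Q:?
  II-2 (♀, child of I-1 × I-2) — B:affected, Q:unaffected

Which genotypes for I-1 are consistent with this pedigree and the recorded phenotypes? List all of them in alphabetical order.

B/I-1 ? ·: Bb|bb
B/I-2 ? ·: Bb|bb
B/II-1 un I-1×I-2: BB|Bb
B/II-2 aff I-1×I-2: bb
⇒ B over [I-1,I-2,II-1,II-2]: 4 consistent
Q/I-1 ? ·: QQ|Qq|qq
Q/I-2 un ·: QQ|Qq
Q/II-1 ? I-1×I-2: QQ|Qq|qq
Q/II-2 un I-1×I-2: QQ|Qq
⇒ Q over [I-1,I-2,II-1,II-2]: 18 consistent

I-1 ∈ {Bb QQ, Bb Qq, Bb qq, bb QQ, bb Qq, bb qq}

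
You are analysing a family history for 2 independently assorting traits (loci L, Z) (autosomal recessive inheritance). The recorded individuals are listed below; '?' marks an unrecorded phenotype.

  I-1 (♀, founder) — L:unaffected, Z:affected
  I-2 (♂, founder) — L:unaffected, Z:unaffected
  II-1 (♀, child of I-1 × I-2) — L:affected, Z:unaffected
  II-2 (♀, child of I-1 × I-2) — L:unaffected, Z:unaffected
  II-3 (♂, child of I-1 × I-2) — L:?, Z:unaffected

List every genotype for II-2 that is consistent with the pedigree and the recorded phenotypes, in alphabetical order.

II-2 ∈ {LL Zz, Ll Zz}

L/I-1 un ·: Ll
L/I-2 un ·: Ll
L/II-1 aff I-1×I-2: ll
L/II-2 un I-1×I-2: LL|Ll
L/II-3 ? I-1×I-2: LL|Ll|ll
⇒ L over [I-1,I-2,II-1,II-2,II-3]: 6 consistent
Z/I-1 aff ·: zz
Z/I-2 un ·: ZZ|Zz
Z/II-1 un I-1×I-2: Zz
Z/II-2 un I-1×I-2: Zz
Z/II-3 un I-1×I-2: Zz
⇒ Z over [I-1,I-2,II-1,II-2,II-3]: 2 consistent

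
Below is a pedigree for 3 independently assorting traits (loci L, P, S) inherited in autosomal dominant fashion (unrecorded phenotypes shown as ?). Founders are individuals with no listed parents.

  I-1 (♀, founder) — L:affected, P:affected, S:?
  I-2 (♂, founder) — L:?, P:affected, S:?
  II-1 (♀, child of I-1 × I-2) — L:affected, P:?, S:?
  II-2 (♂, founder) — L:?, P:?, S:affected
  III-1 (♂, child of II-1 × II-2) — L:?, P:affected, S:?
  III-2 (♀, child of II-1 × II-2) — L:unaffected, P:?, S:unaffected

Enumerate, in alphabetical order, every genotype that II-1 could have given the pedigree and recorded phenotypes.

II-1 ∈ {Ll PP Ss, Ll PP ss, Ll Pp Ss, Ll Pp ss, Ll pp Ss, Ll pp ss}

L/I-1 aff ·: Ll|LL
L/I-2 ? ·: ll|Ll|LL
L/II-1 aff I-1×I-2: Ll
L/II-2 ? ·: ll|Ll
L/III-1 ? II-1×II-2: ll|Ll|LL
L/III-2 un II-1×II-2: ll
⇒ L over [I-1,I-2,II-1,II-2,III-1,III-2]: 25 consistent
P/I-1 aff ·: Pp|PP
P/I-2 aff ·: Pp|PP
P/II-1 ? I-1×I-2: pp|Pp|PP
P/II-2 ? ·: pp|Pp|PP
P/III-1 aff II-1×II-2: Pp|PP
P/III-2 ? II-1×II-2: pp|Pp|PP
⇒ P over [I-1,I-2,II-1,II-2,III-1,III-2]: 63 consistent
S/I-1 ? ·: ss|Ss|SS
S/I-2 ? ·: ss|Ss|SS
S/II-1 ? I-1×I-2: ss|Ss
S/II-2 aff ·: Ss
S/III-1 ? II-1×II-2: ss|Ss|SS
S/III-2 un II-1×II-2: ss
⇒ S over [I-1,I-2,II-1,II-2,III-1,III-2]: 29 consistent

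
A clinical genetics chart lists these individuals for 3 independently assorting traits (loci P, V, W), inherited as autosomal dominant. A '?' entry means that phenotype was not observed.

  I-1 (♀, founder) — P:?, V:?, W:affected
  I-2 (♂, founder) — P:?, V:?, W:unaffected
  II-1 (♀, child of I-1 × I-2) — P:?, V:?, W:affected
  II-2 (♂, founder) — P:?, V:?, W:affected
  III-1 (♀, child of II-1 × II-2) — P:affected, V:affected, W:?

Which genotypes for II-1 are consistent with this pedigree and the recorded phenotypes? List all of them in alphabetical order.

P/I-1 ? ·: pp|Pp|PP
P/I-2 ? ·: pp|Pp|PP
P/II-1 ? I-1×I-2: pp|Pp|PP
P/II-2 ? ·: pp|Pp|PP
P/III-1 aff II-1×II-2: Pp|PP
⇒ P over [I-1,I-2,II-1,II-2,III-1]: 59 consistent
V/I-1 ? ·: vv|Vv|VV
V/I-2 ? ·: vv|Vv|VV
V/II-1 ? I-1×I-2: vv|Vv|VV
V/II-2 ? ·: vv|Vv|VV
V/III-1 aff II-1×II-2: Vv|VV
⇒ V over [I-1,I-2,II-1,II-2,III-1]: 59 consistent
W/I-1 aff ·: Ww|WW
W/I-2 un ·: ww
W/II-1 aff I-1×I-2: Ww
W/II-2 aff ·: Ww|WW
W/III-1 ? II-1×II-2: ww|Ww|WW
⇒ W over [I-1,I-2,II-1,II-2,III-1]: 10 consistent

II-1 ∈ {PP VV Ww, PP Vv Ww, PP vv Ww, Pp VV Ww, Pp Vv Ww, Pp vv Ww, pp VV Ww, pp Vv Ww, pp vv Ww}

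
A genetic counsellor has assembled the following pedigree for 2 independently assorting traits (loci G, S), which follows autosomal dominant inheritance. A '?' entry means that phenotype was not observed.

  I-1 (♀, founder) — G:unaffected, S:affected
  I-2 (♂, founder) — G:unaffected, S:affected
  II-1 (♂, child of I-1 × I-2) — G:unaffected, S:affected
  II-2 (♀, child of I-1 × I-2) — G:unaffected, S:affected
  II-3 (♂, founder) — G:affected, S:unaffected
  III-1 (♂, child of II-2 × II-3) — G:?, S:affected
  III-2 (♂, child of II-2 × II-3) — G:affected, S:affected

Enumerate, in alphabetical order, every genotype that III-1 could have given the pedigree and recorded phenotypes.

G/I-1 un ·: gg
G/I-2 un ·: gg
G/II-1 un I-1×I-2: gg
G/II-2 un I-1×I-2: gg
G/II-3 aff ·: Gg|GG
G/III-1 ? II-2×II-3: gg|Gg
G/III-2 aff II-2×II-3: Gg
⇒ G over [I-1,I-2,II-1,II-2,II-3,III-1,III-2]: 3 consistent
S/I-1 aff ·: Ss|SS
S/I-2 aff ·: Ss|SS
S/II-1 aff I-1×I-2: Ss|SS
S/II-2 aff I-1×I-2: Ss|SS
S/II-3 un ·: ss
S/III-1 aff II-2×II-3: Ss
S/III-2 aff II-2×II-3: Ss
⇒ S over [I-1,I-2,II-1,II-2,II-3,III-1,III-2]: 13 consistent

III-1 ∈ {Gg Ss, gg Ss}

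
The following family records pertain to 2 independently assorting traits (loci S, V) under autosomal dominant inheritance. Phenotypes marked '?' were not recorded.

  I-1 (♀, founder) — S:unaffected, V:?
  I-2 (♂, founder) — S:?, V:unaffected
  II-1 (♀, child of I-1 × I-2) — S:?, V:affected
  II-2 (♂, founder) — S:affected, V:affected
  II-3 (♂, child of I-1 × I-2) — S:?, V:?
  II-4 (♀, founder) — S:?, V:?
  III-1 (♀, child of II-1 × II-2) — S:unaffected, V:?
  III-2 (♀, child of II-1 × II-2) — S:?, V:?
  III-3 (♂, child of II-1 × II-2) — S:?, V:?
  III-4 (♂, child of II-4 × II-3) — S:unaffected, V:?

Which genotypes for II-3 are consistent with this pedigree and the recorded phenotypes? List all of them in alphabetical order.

S/I-1 un ·: ss
S/I-2 ? ·: ss|Ss|SS
S/II-1 ? I-1×I-2: ss|Ss
S/II-2 aff ·: Ss
S/II-3 ? I-1×I-2: ss|Ss
S/II-4 ? ·: ss|Ss
S/III-1 un II-1×II-2: ss
S/III-2 ? II-1×II-2: ss|Ss|SS
S/III-3 ? II-1×II-2: ss|Ss|SS
S/III-4 un II-4×II-3: ss
⇒ S over [I-1,I-2,II-1,II-2,II-3,II-4,III-1,III-2,III-3,III-4]: 78 consistent
V/I-1 ? ·: Vv|VV
V/I-2 un ·: vv
V/II-1 aff I-1×I-2: Vv
V/II-2 aff ·: Vv|VV
V/II-3 ? I-1×I-2: vv|Vv
V/II-4 ? ·: vv|Vv|VV
V/III-1 ? II-1×II-2: vv|Vv|VV
V/III-2 ? II-1×II-2: vv|Vv|VV
V/III-3 ? II-1×II-2: vv|Vv|VV
V/III-4 ? II-4×II-3: vv|Vv|VV
⇒ V over [I-1,I-2,II-1,II-2,II-3,II-4,III-1,III-2,III-3,III-4]: 630 consistent

II-3 ∈ {Ss Vv, Ss vv, ss Vv, ss vv}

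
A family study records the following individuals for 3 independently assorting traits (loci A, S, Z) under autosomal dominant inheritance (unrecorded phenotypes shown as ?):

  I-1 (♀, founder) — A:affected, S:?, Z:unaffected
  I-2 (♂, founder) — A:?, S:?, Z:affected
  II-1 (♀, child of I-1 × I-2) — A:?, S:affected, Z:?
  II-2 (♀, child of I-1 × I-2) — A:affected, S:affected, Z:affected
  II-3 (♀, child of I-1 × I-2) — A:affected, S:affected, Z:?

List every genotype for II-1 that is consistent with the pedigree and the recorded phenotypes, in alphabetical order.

A/I-1 aff ·: Aa|AA
A/I-2 ? ·: aa|Aa|AA
A/II-1 ? I-1×I-2: aa|Aa|AA
A/II-2 aff I-1×I-2: Aa|AA
A/II-3 aff I-1×I-2: Aa|AA
⇒ A over [I-1,I-2,II-1,II-2,II-3]: 32 consistent
S/I-1 ? ·: ss|Ss|SS
S/I-2 ? ·: ss|Ss|SS
S/II-1 aff I-1×I-2: Ss|SS
S/II-2 aff I-1×I-2: Ss|SS
S/II-3 aff I-1×I-2: Ss|SS
⇒ S over [I-1,I-2,II-1,II-2,II-3]: 29 consistent
Z/I-1 un ·: zz
Z/I-2 aff ·: Zz|ZZ
Z/II-1 ? I-1×I-2: zz|Zz
Z/II-2 aff I-1×I-2: Zz
Z/II-3 ? I-1×I-2: zz|Zz
⇒ Z over [I-1,I-2,II-1,II-2,II-3]: 5 consistent

II-1 ∈ {AA SS Zz, AA SS zz, AA Ss Zz, AA Ss zz, Aa SS Zz, Aa SS zz, Aa Ss Zz, Aa Ss zz, aa SS Zz, aa SS zz, aa Ss Zz, aa Ss zz}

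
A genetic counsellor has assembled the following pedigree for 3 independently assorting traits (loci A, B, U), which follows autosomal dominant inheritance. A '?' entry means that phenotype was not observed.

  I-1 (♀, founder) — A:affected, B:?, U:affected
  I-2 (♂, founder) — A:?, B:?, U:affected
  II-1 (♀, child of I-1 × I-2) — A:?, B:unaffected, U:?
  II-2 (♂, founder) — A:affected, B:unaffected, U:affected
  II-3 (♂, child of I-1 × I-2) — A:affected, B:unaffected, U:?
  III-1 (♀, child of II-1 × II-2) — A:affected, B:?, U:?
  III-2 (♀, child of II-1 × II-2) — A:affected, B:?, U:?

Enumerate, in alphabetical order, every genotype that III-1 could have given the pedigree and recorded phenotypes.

III-1 ∈ {AA bb UU, AA bb Uu, AA bb uu, Aa bb UU, Aa bb Uu, Aa bb uu}

A/I-1 aff ·: Aa|AA
A/I-2 ? ·: aa|Aa|AA
A/II-1 ? I-1×I-2: aa|Aa|AA
A/II-2 aff ·: Aa|AA
A/II-3 aff I-1×I-2: Aa|AA
A/III-1 aff II-1×II-2: Aa|AA
A/III-2 aff II-1×II-2: Aa|AA
⇒ A over [I-1,I-2,II-1,II-2,II-3,III-1,III-2]: 105 consistent
B/I-1 ? ·: bb|Bb
B/I-2 ? ·: bb|Bb
B/II-1 un I-1×I-2: bb
B/II-2 un ·: bb
B/II-3 un I-1×I-2: bb
B/III-1 ? II-1×II-2: bb
B/III-2 ? II-1×II-2: bb
⇒ B over [I-1,I-2,II-1,II-2,II-3,III-1,III-2]: 4 consistent
U/I-1 aff ·: Uu|UU
U/I-2 aff ·: Uu|UU
U/II-1 ? I-1×I-2: uu|Uu|UU
U/II-2 aff ·: Uu|UU
U/II-3 ? I-1×I-2: uu|Uu|UU
U/III-1 ? II-1×II-2: uu|Uu|UU
U/III-2 ? II-1×II-2: uu|Uu|UU
⇒ U over [I-1,I-2,II-1,II-2,II-3,III-1,III-2]: 146 consistent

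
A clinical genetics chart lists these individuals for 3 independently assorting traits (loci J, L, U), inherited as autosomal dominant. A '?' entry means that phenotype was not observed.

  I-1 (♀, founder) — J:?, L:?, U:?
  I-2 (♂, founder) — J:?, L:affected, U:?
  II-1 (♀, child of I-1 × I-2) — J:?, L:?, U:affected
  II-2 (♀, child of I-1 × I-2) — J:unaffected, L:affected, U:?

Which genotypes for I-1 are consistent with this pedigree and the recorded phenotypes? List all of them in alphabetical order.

J/I-1 ? ·: jj|Jj
J/I-2 ? ·: jj|Jj
J/II-1 ? I-1×I-2: jj|Jj|JJ
J/II-2 un I-1×I-2: jj
⇒ J over [I-1,I-2,II-1,II-2]: 8 consistent
L/I-1 ? ·: ll|Ll|LL
L/I-2 aff ·: Ll|LL
L/II-1 ? I-1×I-2: ll|Ll|LL
L/II-2 aff I-1×I-2: Ll|LL
⇒ L over [I-1,I-2,II-1,II-2]: 18 consistent
U/I-1 ? ·: uu|Uu|UU
U/I-2 ? ·: uu|Uu|UU
U/II-1 aff I-1×I-2: Uu|UU
U/II-2 ? I-1×I-2: uu|Uu|UU
⇒ U over [I-1,I-2,II-1,II-2]: 21 consistent

I-1 ∈ {Jj LL UU, Jj LL Uu, Jj LL uu, Jj Ll UU, Jj Ll Uu, Jj Ll uu, Jj ll UU, Jj ll Uu, Jj ll uu, jj LL UU, jj LL Uu, jj LL uu, jj Ll UU, jj Ll Uu, jj Ll uu, jj ll UU, jj ll Uu, jj ll uu}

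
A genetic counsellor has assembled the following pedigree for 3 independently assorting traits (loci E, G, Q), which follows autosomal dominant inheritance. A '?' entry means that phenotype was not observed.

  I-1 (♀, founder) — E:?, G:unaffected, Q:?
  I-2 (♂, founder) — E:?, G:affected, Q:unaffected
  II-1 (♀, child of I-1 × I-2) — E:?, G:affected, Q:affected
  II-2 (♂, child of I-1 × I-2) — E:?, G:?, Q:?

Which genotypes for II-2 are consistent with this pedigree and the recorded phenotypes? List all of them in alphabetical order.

II-2 ∈ {EE Gg Qq, EE Gg qq, EE gg Qq, EE gg qq, Ee Gg Qq, Ee Gg qq, Ee gg Qq, Ee gg qq, ee Gg Qq, ee Gg qq, ee gg Qq, ee gg qq}

E/I-1 ? ·: ee|Ee|EE
E/I-2 ? ·: ee|Ee|EE
E/II-1 ? I-1×I-2: ee|Ee|EE
E/II-2 ? I-1×I-2: ee|Ee|EE
⇒ E over [I-1,I-2,II-1,II-2]: 29 consistent
G/I-1 un ·: gg
G/I-2 aff ·: Gg|GG
G/II-1 aff I-1×I-2: Gg
G/II-2 ? I-1×I-2: gg|Gg
⇒ G over [I-1,I-2,II-1,II-2]: 3 consistent
Q/I-1 ? ·: Qq|QQ
Q/I-2 un ·: qq
Q/II-1 aff I-1×I-2: Qq
Q/II-2 ? I-1×I-2: qq|Qq
⇒ Q over [I-1,I-2,II-1,II-2]: 3 consistent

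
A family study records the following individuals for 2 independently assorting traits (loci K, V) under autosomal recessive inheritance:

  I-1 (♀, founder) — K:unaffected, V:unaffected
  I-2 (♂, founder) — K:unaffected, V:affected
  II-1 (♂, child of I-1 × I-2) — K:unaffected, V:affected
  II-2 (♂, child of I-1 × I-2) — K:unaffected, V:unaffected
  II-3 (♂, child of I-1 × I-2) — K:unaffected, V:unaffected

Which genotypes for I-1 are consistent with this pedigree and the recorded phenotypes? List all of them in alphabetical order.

I-1 ∈ {KK Vv, Kk Vv}

K/I-1 un ·: KK|Kk
K/I-2 un ·: KK|Kk
K/II-1 un I-1×I-2: KK|Kk
K/II-2 un I-1×I-2: KK|Kk
K/II-3 un I-1×I-2: KK|Kk
⇒ K over [I-1,I-2,II-1,II-2,II-3]: 25 consistent
V/I-1 un ·: Vv
V/I-2 aff ·: vv
V/II-1 aff I-1×I-2: vv
V/II-2 un I-1×I-2: Vv
V/II-3 un I-1×I-2: Vv
⇒ V over [I-1,I-2,II-1,II-2,II-3]: 1 consistent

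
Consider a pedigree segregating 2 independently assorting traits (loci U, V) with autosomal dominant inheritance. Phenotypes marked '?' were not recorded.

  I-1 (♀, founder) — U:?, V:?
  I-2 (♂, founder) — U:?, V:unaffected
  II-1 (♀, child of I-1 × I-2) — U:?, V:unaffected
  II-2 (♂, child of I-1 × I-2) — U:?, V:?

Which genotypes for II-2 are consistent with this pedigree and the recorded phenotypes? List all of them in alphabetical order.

II-2 ∈ {UU Vv, UU vv, Uu Vv, Uu vv, uu Vv, uu vv}

U/I-1 ? ·: uu|Uu|UU
U/I-2 ? ·: uu|Uu|UU
U/II-1 ? I-1×I-2: uu|Uu|UU
U/II-2 ? I-1×I-2: uu|Uu|UU
⇒ U over [I-1,I-2,II-1,II-2]: 29 consistent
V/I-1 ? ·: vv|Vv
V/I-2 un ·: vv
V/II-1 un I-1×I-2: vv
V/II-2 ? I-1×I-2: vv|Vv
⇒ V over [I-1,I-2,II-1,II-2]: 3 consistent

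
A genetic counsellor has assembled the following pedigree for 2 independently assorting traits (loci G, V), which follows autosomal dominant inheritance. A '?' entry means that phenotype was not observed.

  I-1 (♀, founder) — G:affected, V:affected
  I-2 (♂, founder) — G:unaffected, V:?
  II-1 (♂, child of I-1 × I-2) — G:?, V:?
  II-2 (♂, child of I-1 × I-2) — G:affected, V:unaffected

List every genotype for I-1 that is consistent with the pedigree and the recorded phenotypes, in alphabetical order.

G/I-1 aff ·: Gg|GG
G/I-2 un ·: gg
G/II-1 ? I-1×I-2: gg|Gg
G/II-2 aff I-1×I-2: Gg
⇒ G over [I-1,I-2,II-1,II-2]: 3 consistent
V/I-1 aff ·: Vv
V/I-2 ? ·: vv|Vv
V/II-1 ? I-1×I-2: vv|Vv|VV
V/II-2 un I-1×I-2: vv
⇒ V over [I-1,I-2,II-1,II-2]: 5 consistent

I-1 ∈ {GG Vv, Gg Vv}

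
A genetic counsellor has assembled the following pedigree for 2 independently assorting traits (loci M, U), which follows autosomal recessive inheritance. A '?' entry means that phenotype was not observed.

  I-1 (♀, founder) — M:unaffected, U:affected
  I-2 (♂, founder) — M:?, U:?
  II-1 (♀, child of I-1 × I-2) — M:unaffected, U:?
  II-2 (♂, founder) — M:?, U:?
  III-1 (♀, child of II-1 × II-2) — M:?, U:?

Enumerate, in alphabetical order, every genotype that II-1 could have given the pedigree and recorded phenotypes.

M/I-1 un ·: MM|Mm
M/I-2 ? ·: MM|Mm|mm
M/II-1 un I-1×I-2: MM|Mm
M/II-2 ? ·: MM|Mm|mm
M/III-1 ? II-1×II-2: MM|Mm|mm
⇒ M over [I-1,I-2,II-1,II-2,III-1]: 51 consistent
U/I-1 aff ·: uu
U/I-2 ? ·: UU|Uu|uu
U/II-1 ? I-1×I-2: Uu|uu
U/II-2 ? ·: UU|Uu|uu
U/III-1 ? II-1×II-2: UU|Uu|uu
⇒ U over [I-1,I-2,II-1,II-2,III-1]: 22 consistent

II-1 ∈ {MM Uu, MM uu, Mm Uu, Mm uu}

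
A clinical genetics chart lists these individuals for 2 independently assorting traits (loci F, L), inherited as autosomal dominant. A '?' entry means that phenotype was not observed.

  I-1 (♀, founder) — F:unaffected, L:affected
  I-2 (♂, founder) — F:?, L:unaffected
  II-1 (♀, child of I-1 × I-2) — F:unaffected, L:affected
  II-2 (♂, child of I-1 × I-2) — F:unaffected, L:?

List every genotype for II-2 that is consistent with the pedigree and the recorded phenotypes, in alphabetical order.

II-2 ∈ {ff Ll, ff ll}

F/I-1 un ·: ff
F/I-2 ? ·: ff|Ff
F/II-1 un I-1×I-2: ff
F/II-2 un I-1×I-2: ff
⇒ F over [I-1,I-2,II-1,II-2]: 2 consistent
L/I-1 aff ·: Ll|LL
L/I-2 un ·: ll
L/II-1 aff I-1×I-2: Ll
L/II-2 ? I-1×I-2: ll|Ll
⇒ L over [I-1,I-2,II-1,II-2]: 3 consistent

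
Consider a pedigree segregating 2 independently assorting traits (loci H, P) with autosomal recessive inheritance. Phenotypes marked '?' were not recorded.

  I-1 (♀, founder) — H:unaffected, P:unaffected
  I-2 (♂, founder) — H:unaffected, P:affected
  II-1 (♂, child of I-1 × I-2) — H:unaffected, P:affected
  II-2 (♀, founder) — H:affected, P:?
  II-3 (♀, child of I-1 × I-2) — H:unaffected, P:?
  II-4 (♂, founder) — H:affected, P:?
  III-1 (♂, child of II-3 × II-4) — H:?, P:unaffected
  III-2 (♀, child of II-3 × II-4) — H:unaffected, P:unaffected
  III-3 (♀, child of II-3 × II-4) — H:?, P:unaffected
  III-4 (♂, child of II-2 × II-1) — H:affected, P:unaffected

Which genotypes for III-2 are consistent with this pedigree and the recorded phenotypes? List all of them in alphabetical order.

H/I-1 un ·: HH|Hh
H/I-2 un ·: HH|Hh
H/II-1 un I-1×I-2: Hh
H/II-2 aff ·: hh
H/II-3 un I-1×I-2: HH|Hh
H/II-4 aff ·: hh
H/III-1 ? II-3×II-4: Hh|hh
H/III-2 un II-3×II-4: Hh
H/III-3 ? II-3×II-4: Hh|hh
H/III-4 aff II-2×II-1: hh
⇒ H over [I-1,I-2,II-1,II-2,II-3,II-4,III-1,III-2,III-3,III-4]: 15 consistent
P/I-1 un ·: Pp
P/I-2 aff ·: pp
P/II-1 aff I-1×I-2: pp
P/II-2 ? ·: PP|Pp
P/II-3 ? I-1×I-2: Pp|pp
P/II-4 ? ·: PP|Pp|pp
P/III-1 un II-3×II-4: PP|Pp
P/III-2 un II-3×II-4: PP|Pp
P/III-3 un II-3×II-4: PP|Pp
P/III-4 un II-2×II-1: Pp
⇒ P over [I-1,I-2,II-1,II-2,II-3,II-4,III-1,III-2,III-3,III-4]: 38 consistent

III-2 ∈ {Hh PP, Hh Pp}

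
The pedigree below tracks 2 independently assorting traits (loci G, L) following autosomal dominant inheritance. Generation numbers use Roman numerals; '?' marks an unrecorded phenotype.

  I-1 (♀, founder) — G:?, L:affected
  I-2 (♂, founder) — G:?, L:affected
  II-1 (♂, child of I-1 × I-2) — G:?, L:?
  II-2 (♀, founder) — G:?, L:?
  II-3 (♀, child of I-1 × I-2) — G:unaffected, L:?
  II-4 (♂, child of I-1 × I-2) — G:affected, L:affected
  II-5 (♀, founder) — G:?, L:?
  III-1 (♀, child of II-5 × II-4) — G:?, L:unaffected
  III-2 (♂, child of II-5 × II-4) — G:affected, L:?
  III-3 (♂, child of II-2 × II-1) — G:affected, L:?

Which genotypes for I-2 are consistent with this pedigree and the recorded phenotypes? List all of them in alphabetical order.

G/I-1 ? ·: gg|Gg
G/I-2 ? ·: gg|Gg
G/II-1 ? I-1×I-2: gg|Gg|GG
G/II-2 ? ·: gg|Gg|GG
G/II-3 un I-1×I-2: gg
G/II-4 aff I-1×I-2: Gg|GG
G/II-5 ? ·: gg|Gg|GG
G/III-1 ? II-5×II-4: gg|Gg|GG
G/III-2 aff II-5×II-4: Gg|GG
G/III-3 aff II-2×II-1: Gg|GG
⇒ G over [I-1,I-2,II-1,II-2,II-3,II-4,II-5,III-1,III-2,III-3]: 366 consistent
L/I-1 aff ·: Ll|LL
L/I-2 aff ·: Ll|LL
L/II-1 ? I-1×I-2: ll|Ll|LL
L/II-2 ? ·: ll|Ll|LL
L/II-3 ? I-1×I-2: ll|Ll|LL
L/II-4 aff I-1×I-2: Ll
L/II-5 ? ·: ll|Ll
L/III-1 un II-5×II-4: ll
L/III-2 ? II-5×II-4: ll|Ll|LL
L/III-3 ? II-2×II-1: ll|Ll|LL
⇒ L over [I-1,I-2,II-1,II-2,II-3,II-4,II-5,III-1,III-2,III-3]: 445 consistent

I-2 ∈ {Gg LL, Gg Ll, gg LL, gg Ll}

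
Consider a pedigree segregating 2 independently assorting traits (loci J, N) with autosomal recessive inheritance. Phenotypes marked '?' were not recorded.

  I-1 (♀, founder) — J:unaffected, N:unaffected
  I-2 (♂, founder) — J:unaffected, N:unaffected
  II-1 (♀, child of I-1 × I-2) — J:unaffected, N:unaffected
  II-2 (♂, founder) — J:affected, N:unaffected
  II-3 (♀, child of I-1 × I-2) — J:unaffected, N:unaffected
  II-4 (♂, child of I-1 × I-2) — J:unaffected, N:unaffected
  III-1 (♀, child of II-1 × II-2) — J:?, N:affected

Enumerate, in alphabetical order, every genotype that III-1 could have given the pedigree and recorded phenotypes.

J/I-1 un ·: JJ|Jj
J/I-2 un ·: JJ|Jj
J/II-1 un I-1×I-2: JJ|Jj
J/II-2 aff ·: jj
J/II-3 un I-1×I-2: JJ|Jj
J/II-4 un I-1×I-2: JJ|Jj
J/III-1 ? II-1×II-2: Jj|jj
⇒ J over [I-1,I-2,II-1,II-2,II-3,II-4,III-1]: 37 consistent
N/I-1 un ·: NN|Nn
N/I-2 un ·: NN|Nn
N/II-1 un I-1×I-2: Nn
N/II-2 un ·: Nn
N/II-3 un I-1×I-2: NN|Nn
N/II-4 un I-1×I-2: NN|Nn
N/III-1 aff II-1×II-2: nn
⇒ N over [I-1,I-2,II-1,II-2,II-3,II-4,III-1]: 12 consistent

III-1 ∈ {Jj nn, jj nn}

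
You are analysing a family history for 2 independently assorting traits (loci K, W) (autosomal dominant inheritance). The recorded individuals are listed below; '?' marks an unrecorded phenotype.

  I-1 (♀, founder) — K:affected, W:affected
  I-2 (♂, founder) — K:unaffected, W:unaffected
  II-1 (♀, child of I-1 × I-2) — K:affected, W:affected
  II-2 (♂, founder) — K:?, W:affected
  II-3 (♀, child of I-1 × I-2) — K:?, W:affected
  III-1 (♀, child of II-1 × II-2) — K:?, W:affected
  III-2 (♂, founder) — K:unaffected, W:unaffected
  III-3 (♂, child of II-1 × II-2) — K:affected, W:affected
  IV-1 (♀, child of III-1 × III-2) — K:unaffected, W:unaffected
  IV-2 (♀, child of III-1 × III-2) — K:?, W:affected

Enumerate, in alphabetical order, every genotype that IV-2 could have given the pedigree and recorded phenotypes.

IV-2 ∈ {Kk Ww, kk Ww}

K/I-1 aff ·: Kk|KK
K/I-2 un ·: kk
K/II-1 aff I-1×I-2: Kk
K/II-2 ? ·: kk|Kk|KK
K/II-3 ? I-1×I-2: kk|Kk
K/III-1 ? II-1×II-2: kk|Kk
K/III-2 un ·: kk
K/III-3 aff II-1×II-2: Kk|KK
K/IV-1 un III-1×III-2: kk
K/IV-2 ? III-1×III-2: kk|Kk
⇒ K over [I-1,I-2,II-1,II-2,II-3,III-1,III-2,III-3,IV-1,IV-2]: 39 consistent
W/I-1 aff ·: Ww|WW
W/I-2 un ·: ww
W/II-1 aff I-1×I-2: Ww
W/II-2 aff ·: Ww|WW
W/II-3 aff I-1×I-2: Ww
W/III-1 aff II-1×II-2: Ww
W/III-2 un ·: ww
W/III-3 aff II-1×II-2: Ww|WW
W/IV-1 un III-1×III-2: ww
W/IV-2 aff III-1×III-2: Ww
⇒ W over [I-1,I-2,II-1,II-2,II-3,III-1,III-2,III-3,IV-1,IV-2]: 8 consistent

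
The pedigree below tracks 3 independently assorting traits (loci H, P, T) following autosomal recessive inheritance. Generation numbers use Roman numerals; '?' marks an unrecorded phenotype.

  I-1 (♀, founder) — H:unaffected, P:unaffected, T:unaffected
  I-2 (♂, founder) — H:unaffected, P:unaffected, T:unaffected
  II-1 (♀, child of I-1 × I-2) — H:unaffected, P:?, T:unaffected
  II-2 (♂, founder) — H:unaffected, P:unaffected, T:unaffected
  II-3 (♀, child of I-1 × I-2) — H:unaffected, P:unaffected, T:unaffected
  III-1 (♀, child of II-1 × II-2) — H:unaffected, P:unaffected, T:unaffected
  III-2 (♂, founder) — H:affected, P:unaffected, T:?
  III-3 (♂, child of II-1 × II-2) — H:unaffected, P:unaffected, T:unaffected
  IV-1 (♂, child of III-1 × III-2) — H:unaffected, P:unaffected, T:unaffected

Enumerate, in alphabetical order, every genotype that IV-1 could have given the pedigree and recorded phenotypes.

H/I-1 un ·: HH|Hh
H/I-2 un ·: HH|Hh
H/II-1 un I-1×I-2: HH|Hh
H/II-2 un ·: HH|Hh
H/II-3 un I-1×I-2: HH|Hh
H/III-1 un II-1×II-2: HH|Hh
H/III-2 aff ·: hh
H/III-3 un II-1×II-2: HH|Hh
H/IV-1 un III-1×III-2: Hh
⇒ H over [I-1,I-2,II-1,II-2,II-3,III-1,III-2,III-3,IV-1]: 83 consistent
P/I-1 un ·: PP|Pp
P/I-2 un ·: PP|Pp
P/II-1 ? I-1×I-2: PP|Pp|pp
P/II-2 un ·: PP|Pp
P/II-3 un I-1×I-2: PP|Pp
P/III-1 un II-1×II-2: PP|Pp
P/III-2 un ·: PP|Pp
P/III-3 un II-1×II-2: PP|Pp
P/IV-1 un III-1×III-2: PP|Pp
⇒ P over [I-1,I-2,II-1,II-2,II-3,III-1,III-2,III-3,IV-1]: 303 consistent
T/I-1 un ·: TT|Tt
T/I-2 un ·: TT|Tt
T/II-1 un I-1×I-2: TT|Tt
T/II-2 un ·: TT|Tt
T/II-3 un I-1×I-2: TT|Tt
T/III-1 un II-1×II-2: TT|Tt
T/III-2 ? ·: TT|Tt|tt
T/III-3 un II-1×II-2: TT|Tt
T/IV-1 un III-1×III-2: TT|Tt
⇒ T over [I-1,I-2,II-1,II-2,II-3,III-1,III-2,III-3,IV-1]: 370 consistent

IV-1 ∈ {Hh PP TT, Hh PP Tt, Hh Pp TT, Hh Pp Tt}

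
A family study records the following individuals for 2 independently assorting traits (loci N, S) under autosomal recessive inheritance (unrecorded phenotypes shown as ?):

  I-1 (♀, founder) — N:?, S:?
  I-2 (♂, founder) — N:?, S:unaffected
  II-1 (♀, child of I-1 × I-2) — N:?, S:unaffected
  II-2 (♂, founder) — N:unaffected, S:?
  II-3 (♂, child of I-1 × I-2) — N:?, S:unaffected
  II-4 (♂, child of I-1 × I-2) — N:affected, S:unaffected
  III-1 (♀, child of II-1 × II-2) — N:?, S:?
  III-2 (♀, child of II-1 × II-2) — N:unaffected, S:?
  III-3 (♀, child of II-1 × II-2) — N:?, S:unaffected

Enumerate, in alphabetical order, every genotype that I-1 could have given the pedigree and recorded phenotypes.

I-1 ∈ {Nn SS, Nn Ss, Nn ss, nn SS, nn Ss, nn ss}

N/I-1 ? ·: Nn|nn
N/I-2 ? ·: Nn|nn
N/II-1 ? I-1×I-2: NN|Nn|nn
N/II-2 un ·: NN|Nn
N/II-3 ? I-1×I-2: NN|Nn|nn
N/II-4 aff I-1×I-2: nn
N/III-1 ? II-1×II-2: NN|Nn|nn
N/III-2 un II-1×II-2: NN|Nn
N/III-3 ? II-1×II-2: NN|Nn|nn
⇒ N over [I-1,I-2,II-1,II-2,II-3,II-4,III-1,III-2,III-3]: 249 consistent
S/I-1 ? ·: SS|Ss|ss
S/I-2 un ·: SS|Ss
S/II-1 un I-1×I-2: SS|Ss
S/II-2 ? ·: SS|Ss|ss
S/II-3 un I-1×I-2: SS|Ss
S/II-4 un I-1×I-2: SS|Ss
S/III-1 ? II-1×II-2: SS|Ss|ss
S/III-2 ? II-1×II-2: SS|Ss|ss
S/III-3 un II-1×II-2: SS|Ss
⇒ S over [I-1,I-2,II-1,II-2,II-3,II-4,III-1,III-2,III-3]: 550 consistent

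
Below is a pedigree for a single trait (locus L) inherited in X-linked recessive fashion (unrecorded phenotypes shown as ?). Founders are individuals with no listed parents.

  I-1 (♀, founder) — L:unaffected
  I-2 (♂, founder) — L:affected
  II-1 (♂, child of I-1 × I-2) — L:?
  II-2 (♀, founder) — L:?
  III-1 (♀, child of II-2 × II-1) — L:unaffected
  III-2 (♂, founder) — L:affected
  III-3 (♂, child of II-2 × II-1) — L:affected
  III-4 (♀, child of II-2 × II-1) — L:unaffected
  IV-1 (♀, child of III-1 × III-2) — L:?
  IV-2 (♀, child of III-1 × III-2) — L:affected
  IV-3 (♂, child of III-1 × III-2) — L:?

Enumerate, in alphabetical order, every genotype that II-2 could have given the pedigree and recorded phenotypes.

L/I-1 un ·: X^LX^L|X^LX^l
L/I-2 aff ·: X^lY
L/II-1 ? I-1×I-2: X^LY|X^lY
L/II-2 ? ·: X^LX^l|X^lX^l
L/III-1 un II-2×II-1: X^LX^l
L/III-2 aff ·: X^lY
L/III-3 aff II-2×II-1: X^lY
L/III-4 un II-2×II-1: X^LX^L|X^LX^l
L/IV-1 ? III-1×III-2: X^LX^l|X^lX^l
L/IV-2 aff III-1×III-2: X^lX^l
L/IV-3 ? III-1×III-2: X^LY|X^lY
⇒ L over [I-1,I-2,II-1,II-2,III-1,III-2,III-3,III-4,IV-1,IV-2,IV-3]: 28 consistent

II-2 ∈ {X^LX^l, X^lX^l}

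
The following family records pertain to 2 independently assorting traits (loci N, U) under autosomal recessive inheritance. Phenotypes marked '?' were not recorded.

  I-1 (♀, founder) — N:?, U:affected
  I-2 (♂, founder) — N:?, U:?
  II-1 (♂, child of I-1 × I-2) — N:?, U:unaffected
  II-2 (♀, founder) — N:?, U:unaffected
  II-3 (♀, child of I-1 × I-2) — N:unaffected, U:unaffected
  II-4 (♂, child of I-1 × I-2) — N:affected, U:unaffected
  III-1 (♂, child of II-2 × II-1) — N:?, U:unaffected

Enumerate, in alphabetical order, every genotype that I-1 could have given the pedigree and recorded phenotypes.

I-1 ∈ {Nn uu, nn uu}

N/I-1 ? ·: Nn|nn
N/I-2 ? ·: Nn|nn
N/II-1 ? I-1×I-2: NN|Nn|nn
N/II-2 ? ·: NN|Nn|nn
N/II-3 un I-1×I-2: NN|Nn
N/II-4 aff I-1×I-2: nn
N/III-1 ? II-2×II-1: NN|Nn|nn
⇒ N over [I-1,I-2,II-1,II-2,II-3,II-4,III-1]: 52 consistent
U/I-1 aff ·: uu
U/I-2 ? ·: UU|Uu
U/II-1 un I-1×I-2: Uu
U/II-2 un ·: UU|Uu
U/II-3 un I-1×I-2: Uu
U/II-4 un I-1×I-2: Uu
U/III-1 un II-2×II-1: UU|Uu
⇒ U over [I-1,I-2,II-1,II-2,II-3,II-4,III-1]: 8 consistent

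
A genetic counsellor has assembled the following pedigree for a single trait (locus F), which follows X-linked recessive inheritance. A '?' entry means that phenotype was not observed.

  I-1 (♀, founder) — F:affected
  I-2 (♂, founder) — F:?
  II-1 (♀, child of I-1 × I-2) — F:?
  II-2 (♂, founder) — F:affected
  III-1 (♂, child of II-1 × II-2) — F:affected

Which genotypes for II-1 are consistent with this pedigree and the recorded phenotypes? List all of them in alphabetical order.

II-1 ∈ {X^FX^f, X^fX^f}

F/I-1 aff ·: X^fX^f
F/I-2 ? ·: X^FY|X^fY
F/II-1 ? I-1×I-2: X^FX^f|X^fX^f
F/II-2 aff ·: X^fY
F/III-1 aff II-1×II-2: X^fY
⇒ F over [I-1,I-2,II-1,II-2,III-1]: 2 consistent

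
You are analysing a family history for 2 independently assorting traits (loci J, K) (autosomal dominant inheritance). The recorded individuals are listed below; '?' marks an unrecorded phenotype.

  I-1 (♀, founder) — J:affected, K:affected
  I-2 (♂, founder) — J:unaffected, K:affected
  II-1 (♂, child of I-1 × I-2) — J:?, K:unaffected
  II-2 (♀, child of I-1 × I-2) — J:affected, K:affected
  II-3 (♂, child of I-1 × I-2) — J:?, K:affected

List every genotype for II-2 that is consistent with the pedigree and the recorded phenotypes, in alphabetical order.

II-2 ∈ {Jj KK, Jj Kk}

J/I-1 aff ·: Jj|JJ
J/I-2 un ·: jj
J/II-1 ? I-1×I-2: jj|Jj
J/II-2 aff I-1×I-2: Jj
J/II-3 ? I-1×I-2: jj|Jj
⇒ J over [I-1,I-2,II-1,II-2,II-3]: 5 consistent
K/I-1 aff ·: Kk
K/I-2 aff ·: Kk
K/II-1 un I-1×I-2: kk
K/II-2 aff I-1×I-2: Kk|KK
K/II-3 aff I-1×I-2: Kk|KK
⇒ K over [I-1,I-2,II-1,II-2,II-3]: 4 consistent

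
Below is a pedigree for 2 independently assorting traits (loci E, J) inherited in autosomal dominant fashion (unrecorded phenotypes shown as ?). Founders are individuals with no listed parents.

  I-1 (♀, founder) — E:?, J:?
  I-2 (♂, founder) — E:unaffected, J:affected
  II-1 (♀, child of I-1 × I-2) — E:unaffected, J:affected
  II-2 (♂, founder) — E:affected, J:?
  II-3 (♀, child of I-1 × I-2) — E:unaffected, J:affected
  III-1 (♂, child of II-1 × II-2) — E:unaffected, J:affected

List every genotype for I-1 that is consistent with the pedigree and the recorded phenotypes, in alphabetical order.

E/I-1 ? ·: ee|Ee
E/I-2 un ·: ee
E/II-1 un I-1×I-2: ee
E/II-2 aff ·: Ee
E/II-3 un I-1×I-2: ee
E/III-1 un II-1×II-2: ee
⇒ E over [I-1,I-2,II-1,II-2,II-3,III-1]: 2 consistent
J/I-1 ? ·: jj|Jj|JJ
J/I-2 aff ·: Jj|JJ
J/II-1 aff I-1×I-2: Jj|JJ
J/II-2 ? ·: jj|Jj|JJ
J/II-3 aff I-1×I-2: Jj|JJ
J/III-1 aff II-1×II-2: Jj|JJ
⇒ J over [I-1,I-2,II-1,II-2,II-3,III-1]: 68 consistent

I-1 ∈ {Ee JJ, Ee Jj, Ee jj, ee JJ, ee Jj, ee jj}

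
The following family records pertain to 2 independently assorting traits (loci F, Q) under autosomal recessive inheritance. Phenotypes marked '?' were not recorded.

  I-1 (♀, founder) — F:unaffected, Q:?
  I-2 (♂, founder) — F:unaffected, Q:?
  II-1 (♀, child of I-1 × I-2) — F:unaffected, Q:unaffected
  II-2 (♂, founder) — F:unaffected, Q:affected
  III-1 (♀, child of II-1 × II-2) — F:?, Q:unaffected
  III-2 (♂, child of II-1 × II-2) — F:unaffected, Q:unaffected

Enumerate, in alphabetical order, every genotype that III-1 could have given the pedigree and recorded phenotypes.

F/I-1 un ·: FF|Ff
F/I-2 un ·: FF|Ff
F/II-1 un I-1×I-2: FF|Ff
F/II-2 un ·: FF|Ff
F/III-1 ? II-1×II-2: FF|Ff|ff
F/III-2 un II-1×II-2: FF|Ff
⇒ F over [I-1,I-2,II-1,II-2,III-1,III-2]: 50 consistent
Q/I-1 ? ·: QQ|Qq|qq
Q/I-2 ? ·: QQ|Qq|qq
Q/II-1 un I-1×I-2: QQ|Qq
Q/II-2 aff ·: qq
Q/III-1 un II-1×II-2: Qq
Q/III-2 un II-1×II-2: Qq
⇒ Q over [I-1,I-2,II-1,II-2,III-1,III-2]: 11 consistent

III-1 ∈ {FF Qq, Ff Qq, ff Qq}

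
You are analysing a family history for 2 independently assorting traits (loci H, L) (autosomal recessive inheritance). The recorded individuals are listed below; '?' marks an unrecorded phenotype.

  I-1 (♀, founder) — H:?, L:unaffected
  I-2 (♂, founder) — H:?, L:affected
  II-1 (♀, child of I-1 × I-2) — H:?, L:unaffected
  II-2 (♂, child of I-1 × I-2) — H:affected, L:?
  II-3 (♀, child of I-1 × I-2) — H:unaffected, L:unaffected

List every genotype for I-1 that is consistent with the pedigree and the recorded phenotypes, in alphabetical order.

H/I-1 ? ·: Hh|hh
H/I-2 ? ·: Hh|hh
H/II-1 ? I-1×I-2: HH|Hh|hh
H/II-2 aff I-1×I-2: hh
H/II-3 un I-1×I-2: HH|Hh
⇒ H over [I-1,I-2,II-1,II-2,II-3]: 10 consistent
L/I-1 un ·: LL|Ll
L/I-2 aff ·: ll
L/II-1 un I-1×I-2: Ll
L/II-2 ? I-1×I-2: Ll|ll
L/II-3 un I-1×I-2: Ll
⇒ L over [I-1,I-2,II-1,II-2,II-3]: 3 consistent

I-1 ∈ {Hh LL, Hh Ll, hh LL, hh Ll}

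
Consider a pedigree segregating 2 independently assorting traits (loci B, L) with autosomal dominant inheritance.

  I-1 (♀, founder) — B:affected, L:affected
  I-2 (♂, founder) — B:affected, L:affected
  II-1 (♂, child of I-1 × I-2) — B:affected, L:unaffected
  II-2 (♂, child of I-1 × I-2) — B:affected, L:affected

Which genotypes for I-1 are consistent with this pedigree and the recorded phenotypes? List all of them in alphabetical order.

I-1 ∈ {BB Ll, Bb Ll}

B/I-1 aff ·: Bb|BB
B/I-2 aff ·: Bb|BB
B/II-1 aff I-1×I-2: Bb|BB
B/II-2 aff I-1×I-2: Bb|BB
⇒ B over [I-1,I-2,II-1,II-2]: 13 consistent
L/I-1 aff ·: Ll
L/I-2 aff ·: Ll
L/II-1 un I-1×I-2: ll
L/II-2 aff I-1×I-2: Ll|LL
⇒ L over [I-1,I-2,II-1,II-2]: 2 consistent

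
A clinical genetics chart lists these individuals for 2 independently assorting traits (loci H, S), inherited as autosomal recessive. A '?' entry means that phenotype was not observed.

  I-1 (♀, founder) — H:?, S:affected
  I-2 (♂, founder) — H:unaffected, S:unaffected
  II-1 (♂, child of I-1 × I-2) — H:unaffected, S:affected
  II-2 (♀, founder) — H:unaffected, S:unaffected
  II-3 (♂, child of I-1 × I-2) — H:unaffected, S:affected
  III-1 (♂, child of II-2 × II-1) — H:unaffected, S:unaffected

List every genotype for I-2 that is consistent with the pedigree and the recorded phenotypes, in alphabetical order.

I-2 ∈ {HH Ss, Hh Ss}

H/I-1 ? ·: HH|Hh|hh
H/I-2 un ·: HH|Hh
H/II-1 un I-1×I-2: HH|Hh
H/II-2 un ·: HH|Hh
H/II-3 un I-1×I-2: HH|Hh
H/III-1 un II-2×II-1: HH|Hh
⇒ H over [I-1,I-2,II-1,II-2,II-3,III-1]: 53 consistent
S/I-1 aff ·: ss
S/I-2 un ·: Ss
S/II-1 aff I-1×I-2: ss
S/II-2 un ·: SS|Ss
S/II-3 aff I-1×I-2: ss
S/III-1 un II-2×II-1: Ss
⇒ S over [I-1,I-2,II-1,II-2,II-3,III-1]: 2 consistent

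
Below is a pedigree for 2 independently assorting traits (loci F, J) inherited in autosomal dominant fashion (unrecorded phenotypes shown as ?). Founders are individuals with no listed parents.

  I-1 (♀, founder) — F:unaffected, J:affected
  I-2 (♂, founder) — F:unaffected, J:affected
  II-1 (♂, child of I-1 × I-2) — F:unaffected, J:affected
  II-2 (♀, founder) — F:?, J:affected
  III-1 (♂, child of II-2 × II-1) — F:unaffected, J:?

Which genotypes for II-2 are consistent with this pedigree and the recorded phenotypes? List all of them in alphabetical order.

II-2 ∈ {Ff JJ, Ff Jj, ff JJ, ff Jj}

F/I-1 un ·: ff
F/I-2 un ·: ff
F/II-1 un I-1×I-2: ff
F/II-2 ? ·: ff|Ff
F/III-1 un II-2×II-1: ff
⇒ F over [I-1,I-2,II-1,II-2,III-1]: 2 consistent
J/I-1 aff ·: Jj|JJ
J/I-2 aff ·: Jj|JJ
J/II-1 aff I-1×I-2: Jj|JJ
J/II-2 aff ·: Jj|JJ
J/III-1 ? II-2×II-1: jj|Jj|JJ
⇒ J over [I-1,I-2,II-1,II-2,III-1]: 27 consistent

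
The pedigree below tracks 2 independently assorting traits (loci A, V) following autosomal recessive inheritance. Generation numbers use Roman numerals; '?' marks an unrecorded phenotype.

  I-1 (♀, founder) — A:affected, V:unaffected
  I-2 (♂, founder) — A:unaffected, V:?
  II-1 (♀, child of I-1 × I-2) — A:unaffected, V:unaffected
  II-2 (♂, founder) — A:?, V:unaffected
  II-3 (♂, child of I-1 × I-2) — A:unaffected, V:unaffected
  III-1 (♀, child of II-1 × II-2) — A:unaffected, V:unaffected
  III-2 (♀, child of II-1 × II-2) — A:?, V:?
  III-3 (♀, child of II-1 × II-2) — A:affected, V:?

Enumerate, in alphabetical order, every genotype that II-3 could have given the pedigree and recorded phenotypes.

II-3 ∈ {Aa VV, Aa Vv}

A/I-1 aff ·: aa
A/I-2 un ·: AA|Aa
A/II-1 un I-1×I-2: Aa
A/II-2 ? ·: Aa|aa
A/II-3 un I-1×I-2: Aa
A/III-1 un II-1×II-2: AA|Aa
A/III-2 ? II-1×II-2: AA|Aa|aa
A/III-3 aff II-1×II-2: aa
⇒ A over [I-1,I-2,II-1,II-2,II-3,III-1,III-2,III-3]: 16 consistent
V/I-1 un ·: VV|Vv
V/I-2 ? ·: VV|Vv|vv
V/II-1 un I-1×I-2: VV|Vv
V/II-2 un ·: VV|Vv
V/II-3 un I-1×I-2: VV|Vv
V/III-1 un II-1×II-2: VV|Vv
V/III-2 ? II-1×II-2: VV|Vv|vv
V/III-3 ? II-1×II-2: VV|Vv|vv
⇒ V over [I-1,I-2,II-1,II-2,II-3,III-1,III-2,III-3]: 271 consistent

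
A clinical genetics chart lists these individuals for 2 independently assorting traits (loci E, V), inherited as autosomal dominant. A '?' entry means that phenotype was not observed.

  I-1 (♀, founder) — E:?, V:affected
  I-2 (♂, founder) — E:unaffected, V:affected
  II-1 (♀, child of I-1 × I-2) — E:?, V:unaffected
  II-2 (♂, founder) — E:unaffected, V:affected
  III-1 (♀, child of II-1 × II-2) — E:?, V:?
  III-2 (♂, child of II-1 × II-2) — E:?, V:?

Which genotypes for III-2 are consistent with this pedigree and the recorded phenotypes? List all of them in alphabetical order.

E/I-1 ? ·: ee|Ee|EE
E/I-2 un ·: ee
E/II-1 ? I-1×I-2: ee|Ee
E/II-2 un ·: ee
E/III-1 ? II-1×II-2: ee|Ee
E/III-2 ? II-1×II-2: ee|Ee
⇒ E over [I-1,I-2,II-1,II-2,III-1,III-2]: 10 consistent
V/I-1 aff ·: Vv
V/I-2 aff ·: Vv
V/II-1 un I-1×I-2: vv
V/II-2 aff ·: Vv|VV
V/III-1 ? II-1×II-2: vv|Vv
V/III-2 ? II-1×II-2: vv|Vv
⇒ V over [I-1,I-2,II-1,II-2,III-1,III-2]: 5 consistent

III-2 ∈ {Ee Vv, Ee vv, ee Vv, ee vv}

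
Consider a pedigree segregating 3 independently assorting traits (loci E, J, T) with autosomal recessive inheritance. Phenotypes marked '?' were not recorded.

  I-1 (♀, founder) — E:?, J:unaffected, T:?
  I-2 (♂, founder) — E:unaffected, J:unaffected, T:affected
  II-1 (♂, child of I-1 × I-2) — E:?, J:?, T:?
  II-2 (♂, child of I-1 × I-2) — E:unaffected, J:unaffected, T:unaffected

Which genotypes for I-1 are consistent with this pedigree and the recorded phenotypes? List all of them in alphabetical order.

E/I-1 ? ·: EE|Ee|ee
E/I-2 un ·: EE|Ee
E/II-1 ? I-1×I-2: EE|Ee|ee
E/II-2 un I-1×I-2: EE|Ee
⇒ E over [I-1,I-2,II-1,II-2]: 18 consistent
J/I-1 un ·: JJ|Jj
J/I-2 un ·: JJ|Jj
J/II-1 ? I-1×I-2: JJ|Jj|jj
J/II-2 un I-1×I-2: JJ|Jj
⇒ J over [I-1,I-2,II-1,II-2]: 15 consistent
T/I-1 ? ·: TT|Tt
T/I-2 aff ·: tt
T/II-1 ? I-1×I-2: Tt|tt
T/II-2 un I-1×I-2: Tt
⇒ T over [I-1,I-2,II-1,II-2]: 3 consistent

I-1 ∈ {EE JJ TT, EE JJ Tt, EE Jj TT, EE Jj Tt, Ee JJ TT, Ee JJ Tt, Ee Jj TT, Ee Jj Tt, ee JJ TT, ee JJ Tt, ee Jj TT, ee Jj Tt}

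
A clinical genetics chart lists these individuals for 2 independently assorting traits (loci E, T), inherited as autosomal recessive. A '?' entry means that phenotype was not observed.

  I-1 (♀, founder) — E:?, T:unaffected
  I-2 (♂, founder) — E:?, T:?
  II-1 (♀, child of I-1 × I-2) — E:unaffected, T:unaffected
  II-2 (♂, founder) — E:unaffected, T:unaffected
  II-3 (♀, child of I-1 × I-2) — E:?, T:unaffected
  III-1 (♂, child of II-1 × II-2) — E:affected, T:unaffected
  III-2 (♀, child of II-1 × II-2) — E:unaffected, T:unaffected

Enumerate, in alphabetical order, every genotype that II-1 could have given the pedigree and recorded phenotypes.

E/I-1 ? ·: EE|Ee|ee
E/I-2 ? ·: EE|Ee|ee
E/II-1 un I-1×I-2: Ee
E/II-2 un ·: Ee
E/II-3 ? I-1×I-2: EE|Ee|ee
E/III-1 aff II-1×II-2: ee
E/III-2 un II-1×II-2: EE|Ee
⇒ E over [I-1,I-2,II-1,II-2,II-3,III-1,III-2]: 26 consistent
T/I-1 un ·: TT|Tt
T/I-2 ? ·: TT|Tt|tt
T/II-1 un I-1×I-2: TT|Tt
T/II-2 un ·: TT|Tt
T/II-3 un I-1×I-2: TT|Tt
T/III-1 un II-1×II-2: TT|Tt
T/III-2 un II-1×II-2: TT|Tt
⇒ T over [I-1,I-2,II-1,II-2,II-3,III-1,III-2]: 99 consistent

II-1 ∈ {Ee TT, Ee Tt}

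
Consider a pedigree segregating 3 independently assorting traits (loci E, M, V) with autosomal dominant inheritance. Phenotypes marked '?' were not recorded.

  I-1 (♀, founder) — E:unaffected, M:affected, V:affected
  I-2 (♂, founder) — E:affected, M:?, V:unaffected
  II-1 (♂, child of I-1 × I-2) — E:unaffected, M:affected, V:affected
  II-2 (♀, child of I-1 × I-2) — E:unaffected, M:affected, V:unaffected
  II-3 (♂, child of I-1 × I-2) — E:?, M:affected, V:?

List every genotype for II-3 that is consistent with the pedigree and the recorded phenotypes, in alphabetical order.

II-3 ∈ {Ee MM Vv, Ee MM vv, Ee Mm Vv, Ee Mm vv, ee MM Vv, ee MM vv, ee Mm Vv, ee Mm vv}

E/I-1 un ·: ee
E/I-2 aff ·: Ee
E/II-1 un I-1×I-2: ee
E/II-2 un I-1×I-2: ee
E/II-3 ? I-1×I-2: ee|Ee
⇒ E over [I-1,I-2,II-1,II-2,II-3]: 2 consistent
M/I-1 aff ·: Mm|MM
M/I-2 ? ·: mm|Mm|MM
M/II-1 aff I-1×I-2: Mm|MM
M/II-2 aff I-1×I-2: Mm|MM
M/II-3 aff I-1×I-2: Mm|MM
⇒ M over [I-1,I-2,II-1,II-2,II-3]: 27 consistent
V/I-1 aff ·: Vv
V/I-2 un ·: vv
V/II-1 aff I-1×I-2: Vv
V/II-2 un I-1×I-2: vv
V/II-3 ? I-1×I-2: vv|Vv
⇒ V over [I-1,I-2,II-1,II-2,II-3]: 2 consistent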